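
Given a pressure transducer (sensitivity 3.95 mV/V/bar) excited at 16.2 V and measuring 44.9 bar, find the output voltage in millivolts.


Output = sensitivity * Vex * P.
Vout = 3.95 * 16.2 * 44.9
Vout = 63.99 * 44.9
Vout = 2873.15 mV

2873.15 mV


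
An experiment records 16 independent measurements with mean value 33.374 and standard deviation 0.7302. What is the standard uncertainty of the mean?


The standard uncertainty for Type A evaluation is u = s / sqrt(n).
u = 0.7302 / sqrt(16)
u = 0.7302 / 4.0
u = 0.1825

0.1825


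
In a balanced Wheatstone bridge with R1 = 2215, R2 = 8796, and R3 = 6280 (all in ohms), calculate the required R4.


At balance: R1*R4 = R2*R3, so R4 = R2*R3/R1.
R4 = 8796 * 6280 / 2215
R4 = 55238880 / 2215
R4 = 24938.55 ohm

24938.55 ohm


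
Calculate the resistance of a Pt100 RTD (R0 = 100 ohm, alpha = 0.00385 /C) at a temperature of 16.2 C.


The RTD equation: Rt = R0 * (1 + alpha * T).
Rt = 100 * (1 + 0.00385 * 16.2)
Rt = 100 * (1 + 0.06237)
Rt = 100 * 1.06237
Rt = 106.237 ohm

106.237 ohm


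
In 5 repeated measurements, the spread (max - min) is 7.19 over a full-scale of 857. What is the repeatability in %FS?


Repeatability = (spread / full scale) * 100%.
R = (7.19 / 857) * 100
R = 0.839 %FS

0.839 %FS


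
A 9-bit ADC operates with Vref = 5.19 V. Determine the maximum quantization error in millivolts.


The maximum quantization error is +/- LSB/2.
LSB = Vref / 2^n = 5.19 / 512 = 0.01013672 V
Max error = LSB / 2 = 0.01013672 / 2 = 0.00506836 V
Max error = 5.0684 mV

5.0684 mV


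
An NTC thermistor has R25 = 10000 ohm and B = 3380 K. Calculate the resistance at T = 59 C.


NTC thermistor equation: Rt = R25 * exp(B * (1/T - 1/T25)).
T in Kelvin: 332.15 K, T25 = 298.15 K
1/T - 1/T25 = 1/332.15 - 1/298.15 = -0.00034333
B * (1/T - 1/T25) = 3380 * -0.00034333 = -1.1605
Rt = 10000 * exp(-1.1605) = 3133.5 ohm

3133.5 ohm


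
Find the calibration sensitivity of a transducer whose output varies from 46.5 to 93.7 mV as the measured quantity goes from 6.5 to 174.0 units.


Sensitivity = (y2 - y1) / (x2 - x1).
S = (93.7 - 46.5) / (174.0 - 6.5)
S = 47.2 / 167.5
S = 0.2818 mV/unit

0.2818 mV/unit


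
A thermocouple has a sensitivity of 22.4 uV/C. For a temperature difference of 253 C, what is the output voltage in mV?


The thermocouple output V = sensitivity * dT.
V = 22.4 uV/C * 253 C
V = 5667.2 uV
V = 5.667 mV

5.667 mV


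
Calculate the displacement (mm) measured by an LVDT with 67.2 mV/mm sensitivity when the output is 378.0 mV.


Displacement = Vout / sensitivity.
d = 378.0 / 67.2
d = 5.625 mm

5.625 mm


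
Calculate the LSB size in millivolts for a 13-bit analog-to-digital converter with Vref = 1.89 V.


The resolution (LSB) of an ADC is Vref / 2^n.
LSB = 1.89 / 2^13
LSB = 1.89 / 8192
LSB = 0.00023071 V = 0.23071289 mV

0.23071289 mV


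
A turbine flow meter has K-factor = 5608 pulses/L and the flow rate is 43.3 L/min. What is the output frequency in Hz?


Frequency = K * Q / 60 (converting L/min to L/s).
f = 5608 * 43.3 / 60
f = 242826.4 / 60
f = 4047.11 Hz

4047.11 Hz


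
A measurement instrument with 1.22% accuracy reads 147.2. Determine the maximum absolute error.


Absolute error = (accuracy% / 100) * reading.
Error = (1.22 / 100) * 147.2
Error = 0.0122 * 147.2
Error = 1.7958

1.7958


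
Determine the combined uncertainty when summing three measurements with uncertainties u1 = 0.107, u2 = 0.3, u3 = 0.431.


For a sum of independent quantities, uc = sqrt(u1^2 + u2^2 + u3^2).
uc = sqrt(0.107^2 + 0.3^2 + 0.431^2)
uc = sqrt(0.011449 + 0.09 + 0.185761)
uc = 0.5359

0.5359


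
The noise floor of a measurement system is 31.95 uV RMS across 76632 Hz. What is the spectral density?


Noise spectral density = Vrms / sqrt(BW).
NSD = 31.95 / sqrt(76632)
NSD = 31.95 / 276.8249
NSD = 0.1154 uV/sqrt(Hz)

0.1154 uV/sqrt(Hz)


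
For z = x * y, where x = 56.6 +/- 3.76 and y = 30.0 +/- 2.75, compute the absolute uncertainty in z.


For a product z = x*y, the relative uncertainty is:
uz/z = sqrt((ux/x)^2 + (uy/y)^2)
Relative uncertainties: ux/x = 3.76/56.6 = 0.066431
uy/y = 2.75/30.0 = 0.091667
z = 56.6 * 30.0 = 1698.0
uz = 1698.0 * sqrt(0.066431^2 + 0.091667^2) = 192.226

192.226


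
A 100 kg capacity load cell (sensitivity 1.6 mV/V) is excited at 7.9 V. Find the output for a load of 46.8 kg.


Vout = rated_output * Vex * (load / capacity).
Vout = 1.6 * 7.9 * (46.8 / 100)
Vout = 1.6 * 7.9 * 0.468
Vout = 5.916 mV

5.916 mV


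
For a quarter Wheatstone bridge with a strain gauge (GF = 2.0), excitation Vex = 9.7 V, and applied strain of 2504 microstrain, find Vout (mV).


Quarter bridge output: Vout = (GF * epsilon * Vex) / 4.
Vout = (2.0 * 2504e-6 * 9.7) / 4
Vout = 0.0485776 / 4 V
Vout = 0.0121444 V = 12.1444 mV

12.1444 mV


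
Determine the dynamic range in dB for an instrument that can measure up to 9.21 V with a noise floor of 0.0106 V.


Dynamic range = 20 * log10(Vmax / Vnoise).
DR = 20 * log10(9.21 / 0.0106)
DR = 20 * log10(868.87)
DR = 58.78 dB

58.78 dB


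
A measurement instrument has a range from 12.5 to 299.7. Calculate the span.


Span = upper range - lower range.
Span = 299.7 - (12.5)
Span = 287.2

287.2


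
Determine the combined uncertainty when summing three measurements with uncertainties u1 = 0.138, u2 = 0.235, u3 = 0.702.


For a sum of independent quantities, uc = sqrt(u1^2 + u2^2 + u3^2).
uc = sqrt(0.138^2 + 0.235^2 + 0.702^2)
uc = sqrt(0.019044 + 0.055225 + 0.492804)
uc = 0.753

0.753


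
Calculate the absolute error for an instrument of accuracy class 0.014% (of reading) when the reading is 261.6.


Absolute error = (accuracy% / 100) * reading.
Error = (0.014 / 100) * 261.6
Error = 0.00014 * 261.6
Error = 0.0366

0.0366


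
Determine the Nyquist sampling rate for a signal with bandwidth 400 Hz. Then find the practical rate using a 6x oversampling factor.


By Nyquist theorem, fs_min = 2 * fmax.
fs_min = 2 * 400 = 800 Hz
Practical rate = 6 * fs_min = 6 * 800 = 4800 Hz

fs_min = 800 Hz, fs_practical = 4800 Hz


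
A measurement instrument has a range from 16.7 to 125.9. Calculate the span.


Span = upper range - lower range.
Span = 125.9 - (16.7)
Span = 109.2

109.2


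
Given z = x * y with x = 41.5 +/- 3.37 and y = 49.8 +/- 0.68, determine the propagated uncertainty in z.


For a product z = x*y, the relative uncertainty is:
uz/z = sqrt((ux/x)^2 + (uy/y)^2)
Relative uncertainties: ux/x = 3.37/41.5 = 0.081205
uy/y = 0.68/49.8 = 0.013655
z = 41.5 * 49.8 = 2066.7
uz = 2066.7 * sqrt(0.081205^2 + 0.013655^2) = 170.182

170.182


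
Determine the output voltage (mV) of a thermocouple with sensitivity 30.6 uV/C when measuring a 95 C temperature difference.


The thermocouple output V = sensitivity * dT.
V = 30.6 uV/C * 95 C
V = 2907.0 uV
V = 2.907 mV

2.907 mV


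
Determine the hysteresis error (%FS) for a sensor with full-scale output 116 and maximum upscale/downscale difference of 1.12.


Hysteresis = (max difference / full scale) * 100%.
H = (1.12 / 116) * 100
H = 0.966 %FS

0.966 %FS


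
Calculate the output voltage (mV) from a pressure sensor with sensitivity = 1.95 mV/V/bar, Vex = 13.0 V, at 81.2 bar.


Output = sensitivity * Vex * P.
Vout = 1.95 * 13.0 * 81.2
Vout = 25.35 * 81.2
Vout = 2058.42 mV

2058.42 mV


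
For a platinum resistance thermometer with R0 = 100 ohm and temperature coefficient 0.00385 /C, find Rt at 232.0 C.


The RTD equation: Rt = R0 * (1 + alpha * T).
Rt = 100 * (1 + 0.00385 * 232.0)
Rt = 100 * (1 + 0.8932)
Rt = 100 * 1.8932
Rt = 189.32 ohm

189.32 ohm


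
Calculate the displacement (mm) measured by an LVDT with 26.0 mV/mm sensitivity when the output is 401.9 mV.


Displacement = Vout / sensitivity.
d = 401.9 / 26.0
d = 15.458 mm

15.458 mm


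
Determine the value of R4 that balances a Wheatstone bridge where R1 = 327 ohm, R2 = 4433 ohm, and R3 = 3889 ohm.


At balance: R1*R4 = R2*R3, so R4 = R2*R3/R1.
R4 = 4433 * 3889 / 327
R4 = 17239937 / 327
R4 = 52721.52 ohm

52721.52 ohm


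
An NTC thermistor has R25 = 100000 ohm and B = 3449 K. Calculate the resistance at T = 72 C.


NTC thermistor equation: Rt = R25 * exp(B * (1/T - 1/T25)).
T in Kelvin: 345.15 K, T25 = 298.15 K
1/T - 1/T25 = 1/345.15 - 1/298.15 = -0.00045673
B * (1/T - 1/T25) = 3449 * -0.00045673 = -1.5752
Rt = 100000 * exp(-1.5752) = 20695.7 ohm

20695.7 ohm


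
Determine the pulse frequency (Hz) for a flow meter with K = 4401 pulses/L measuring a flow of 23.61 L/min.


Frequency = K * Q / 60 (converting L/min to L/s).
f = 4401 * 23.61 / 60
f = 103907.61 / 60
f = 1731.79 Hz

1731.79 Hz


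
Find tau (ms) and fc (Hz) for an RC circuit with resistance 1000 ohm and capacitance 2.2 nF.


Time constant: tau = R * C.
tau = 1000 * 2.20e-09 = 2.2e-06 s
tau = 0.0022 ms
Cutoff frequency: fc = 1 / (2*pi*R*C).
fc = 1 / (2*pi*2.2e-06) = 72343.16 Hz

tau = 0.0022 ms, fc = 72343.16 Hz


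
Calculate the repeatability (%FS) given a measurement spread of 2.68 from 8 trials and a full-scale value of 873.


Repeatability = (spread / full scale) * 100%.
R = (2.68 / 873) * 100
R = 0.307 %FS

0.307 %FS


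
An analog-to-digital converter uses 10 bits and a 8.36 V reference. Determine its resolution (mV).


The resolution (LSB) of an ADC is Vref / 2^n.
LSB = 8.36 / 2^10
LSB = 8.36 / 1024
LSB = 0.00816406 V = 8.1640625 mV

8.1640625 mV


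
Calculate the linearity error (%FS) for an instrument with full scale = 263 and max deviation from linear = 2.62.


Linearity error = (max deviation / full scale) * 100%.
Linearity = (2.62 / 263) * 100
Linearity = 0.996 %FS

0.996 %FS


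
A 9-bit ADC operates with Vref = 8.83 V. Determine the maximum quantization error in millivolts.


The maximum quantization error is +/- LSB/2.
LSB = Vref / 2^n = 8.83 / 512 = 0.01724609 V
Max error = LSB / 2 = 0.01724609 / 2 = 0.00862305 V
Max error = 8.623 mV

8.623 mV


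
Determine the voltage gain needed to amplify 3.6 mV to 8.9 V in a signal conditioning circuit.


Gain = Vout / Vin (converting to same units).
G = 8.9 V / 3.6 mV
G = 8900.0 mV / 3.6 mV
G = 2472.22

2472.22


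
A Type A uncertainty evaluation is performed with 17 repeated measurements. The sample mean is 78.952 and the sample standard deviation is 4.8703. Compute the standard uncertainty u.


The standard uncertainty for Type A evaluation is u = s / sqrt(n).
u = 4.8703 / sqrt(17)
u = 4.8703 / 4.1231
u = 1.1812

1.1812


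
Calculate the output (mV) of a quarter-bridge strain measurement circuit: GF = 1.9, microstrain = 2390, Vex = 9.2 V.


Quarter bridge output: Vout = (GF * epsilon * Vex) / 4.
Vout = (1.9 * 2390e-6 * 9.2) / 4
Vout = 0.0417772 / 4 V
Vout = 0.0104443 V = 10.4443 mV

10.4443 mV


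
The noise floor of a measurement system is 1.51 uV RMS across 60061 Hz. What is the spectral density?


Noise spectral density = Vrms / sqrt(BW).
NSD = 1.51 / sqrt(60061)
NSD = 1.51 / 245.0735
NSD = 0.0062 uV/sqrt(Hz)

0.0062 uV/sqrt(Hz)


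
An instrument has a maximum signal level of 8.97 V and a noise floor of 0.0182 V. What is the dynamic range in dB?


Dynamic range = 20 * log10(Vmax / Vnoise).
DR = 20 * log10(8.97 / 0.0182)
DR = 20 * log10(492.86)
DR = 53.85 dB

53.85 dB


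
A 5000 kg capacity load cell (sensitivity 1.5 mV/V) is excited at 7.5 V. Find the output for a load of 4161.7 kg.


Vout = rated_output * Vex * (load / capacity).
Vout = 1.5 * 7.5 * (4161.7 / 5000)
Vout = 1.5 * 7.5 * 0.83234
Vout = 9.364 mV

9.364 mV


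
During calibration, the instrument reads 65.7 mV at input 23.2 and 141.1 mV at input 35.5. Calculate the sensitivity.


Sensitivity = (y2 - y1) / (x2 - x1).
S = (141.1 - 65.7) / (35.5 - 23.2)
S = 75.4 / 12.3
S = 6.1301 mV/unit

6.1301 mV/unit


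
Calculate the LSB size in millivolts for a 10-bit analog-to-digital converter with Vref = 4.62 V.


The resolution (LSB) of an ADC is Vref / 2^n.
LSB = 4.62 / 2^10
LSB = 4.62 / 1024
LSB = 0.00451172 V = 4.51171875 mV

4.51171875 mV


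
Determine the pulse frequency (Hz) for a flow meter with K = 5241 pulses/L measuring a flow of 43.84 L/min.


Frequency = K * Q / 60 (converting L/min to L/s).
f = 5241 * 43.84 / 60
f = 229765.44 / 60
f = 3829.42 Hz

3829.42 Hz


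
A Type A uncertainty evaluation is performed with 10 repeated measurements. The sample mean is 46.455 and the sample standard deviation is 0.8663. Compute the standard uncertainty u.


The standard uncertainty for Type A evaluation is u = s / sqrt(n).
u = 0.8663 / sqrt(10)
u = 0.8663 / 3.1623
u = 0.2739

0.2739


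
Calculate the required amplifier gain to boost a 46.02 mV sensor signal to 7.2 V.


Gain = Vout / Vin (converting to same units).
G = 7.2 V / 46.02 mV
G = 7200.0 mV / 46.02 mV
G = 156.45

156.45


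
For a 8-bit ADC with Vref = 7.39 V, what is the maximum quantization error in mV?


The maximum quantization error is +/- LSB/2.
LSB = Vref / 2^n = 7.39 / 256 = 0.02886719 V
Max error = LSB / 2 = 0.02886719 / 2 = 0.01443359 V
Max error = 14.4336 mV

14.4336 mV


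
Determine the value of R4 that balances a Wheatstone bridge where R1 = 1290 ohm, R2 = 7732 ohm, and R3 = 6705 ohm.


At balance: R1*R4 = R2*R3, so R4 = R2*R3/R1.
R4 = 7732 * 6705 / 1290
R4 = 51843060 / 1290
R4 = 40188.42 ohm

40188.42 ohm


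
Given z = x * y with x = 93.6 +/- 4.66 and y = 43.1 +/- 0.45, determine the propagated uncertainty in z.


For a product z = x*y, the relative uncertainty is:
uz/z = sqrt((ux/x)^2 + (uy/y)^2)
Relative uncertainties: ux/x = 4.66/93.6 = 0.049786
uy/y = 0.45/43.1 = 0.010441
z = 93.6 * 43.1 = 4034.2
uz = 4034.2 * sqrt(0.049786^2 + 0.010441^2) = 205.215

205.215


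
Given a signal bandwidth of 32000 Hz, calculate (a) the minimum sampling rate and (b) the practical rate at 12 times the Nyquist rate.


By Nyquist theorem, fs_min = 2 * fmax.
fs_min = 2 * 32000 = 64000 Hz
Practical rate = 12 * fs_min = 12 * 64000 = 768000 Hz

fs_min = 64000 Hz, fs_practical = 768000 Hz


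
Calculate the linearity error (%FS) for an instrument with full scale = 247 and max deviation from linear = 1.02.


Linearity error = (max deviation / full scale) * 100%.
Linearity = (1.02 / 247) * 100
Linearity = 0.413 %FS

0.413 %FS


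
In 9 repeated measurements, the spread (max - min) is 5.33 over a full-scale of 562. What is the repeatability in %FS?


Repeatability = (spread / full scale) * 100%.
R = (5.33 / 562) * 100
R = 0.948 %FS

0.948 %FS


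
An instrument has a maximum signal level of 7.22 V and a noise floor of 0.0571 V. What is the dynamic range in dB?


Dynamic range = 20 * log10(Vmax / Vnoise).
DR = 20 * log10(7.22 / 0.0571)
DR = 20 * log10(126.44)
DR = 42.04 dB

42.04 dB


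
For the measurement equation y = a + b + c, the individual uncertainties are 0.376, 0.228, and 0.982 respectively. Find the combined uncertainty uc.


For a sum of independent quantities, uc = sqrt(u1^2 + u2^2 + u3^2).
uc = sqrt(0.376^2 + 0.228^2 + 0.982^2)
uc = sqrt(0.141376 + 0.051984 + 0.964324)
uc = 1.076

1.076


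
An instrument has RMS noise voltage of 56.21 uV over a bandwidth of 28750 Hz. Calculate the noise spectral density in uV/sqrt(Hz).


Noise spectral density = Vrms / sqrt(BW).
NSD = 56.21 / sqrt(28750)
NSD = 56.21 / 169.5582
NSD = 0.3315 uV/sqrt(Hz)

0.3315 uV/sqrt(Hz)


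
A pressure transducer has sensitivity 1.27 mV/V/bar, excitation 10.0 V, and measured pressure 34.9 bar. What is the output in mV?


Output = sensitivity * Vex * P.
Vout = 1.27 * 10.0 * 34.9
Vout = 12.7 * 34.9
Vout = 443.23 mV

443.23 mV


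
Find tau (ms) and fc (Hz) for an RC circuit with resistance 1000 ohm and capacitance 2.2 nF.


Time constant: tau = R * C.
tau = 1000 * 2.20e-09 = 2.2e-06 s
tau = 0.0022 ms
Cutoff frequency: fc = 1 / (2*pi*R*C).
fc = 1 / (2*pi*2.2e-06) = 72343.16 Hz

tau = 0.0022 ms, fc = 72343.16 Hz


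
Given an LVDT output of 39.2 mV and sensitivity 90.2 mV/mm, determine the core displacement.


Displacement = Vout / sensitivity.
d = 39.2 / 90.2
d = 0.435 mm

0.435 mm


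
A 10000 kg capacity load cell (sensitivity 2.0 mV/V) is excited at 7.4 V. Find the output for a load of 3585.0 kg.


Vout = rated_output * Vex * (load / capacity).
Vout = 2.0 * 7.4 * (3585.0 / 10000)
Vout = 2.0 * 7.4 * 0.3585
Vout = 5.306 mV

5.306 mV


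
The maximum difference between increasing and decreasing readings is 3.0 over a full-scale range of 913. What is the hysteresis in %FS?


Hysteresis = (max difference / full scale) * 100%.
H = (3.0 / 913) * 100
H = 0.329 %FS

0.329 %FS


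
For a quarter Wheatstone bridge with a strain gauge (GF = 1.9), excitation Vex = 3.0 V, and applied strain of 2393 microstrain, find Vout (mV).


Quarter bridge output: Vout = (GF * epsilon * Vex) / 4.
Vout = (1.9 * 2393e-6 * 3.0) / 4
Vout = 0.0136401 / 4 V
Vout = 0.00341002 V = 3.41 mV

3.41 mV


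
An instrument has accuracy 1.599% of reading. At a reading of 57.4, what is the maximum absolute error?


Absolute error = (accuracy% / 100) * reading.
Error = (1.599 / 100) * 57.4
Error = 0.01599 * 57.4
Error = 0.9178

0.9178


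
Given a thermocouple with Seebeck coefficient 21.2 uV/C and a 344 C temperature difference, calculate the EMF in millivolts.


The thermocouple output V = sensitivity * dT.
V = 21.2 uV/C * 344 C
V = 7292.8 uV
V = 7.293 mV

7.293 mV


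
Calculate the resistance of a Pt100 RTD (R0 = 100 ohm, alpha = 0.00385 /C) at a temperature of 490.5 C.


The RTD equation: Rt = R0 * (1 + alpha * T).
Rt = 100 * (1 + 0.00385 * 490.5)
Rt = 100 * (1 + 1.888425)
Rt = 100 * 2.888425
Rt = 288.842 ohm

288.842 ohm


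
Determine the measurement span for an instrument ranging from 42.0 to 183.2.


Span = upper range - lower range.
Span = 183.2 - (42.0)
Span = 141.2

141.2


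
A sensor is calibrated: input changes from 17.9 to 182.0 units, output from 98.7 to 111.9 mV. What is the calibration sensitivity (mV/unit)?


Sensitivity = (y2 - y1) / (x2 - x1).
S = (111.9 - 98.7) / (182.0 - 17.9)
S = 13.2 / 164.1
S = 0.0804 mV/unit

0.0804 mV/unit


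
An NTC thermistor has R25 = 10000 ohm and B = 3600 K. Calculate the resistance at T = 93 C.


NTC thermistor equation: Rt = R25 * exp(B * (1/T - 1/T25)).
T in Kelvin: 366.15 K, T25 = 298.15 K
1/T - 1/T25 = 1/366.15 - 1/298.15 = -0.0006229
B * (1/T - 1/T25) = 3600 * -0.0006229 = -2.2424
Rt = 10000 * exp(-2.2424) = 1062.0 ohm

1062.0 ohm


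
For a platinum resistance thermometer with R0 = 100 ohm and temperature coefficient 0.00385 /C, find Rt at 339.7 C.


The RTD equation: Rt = R0 * (1 + alpha * T).
Rt = 100 * (1 + 0.00385 * 339.7)
Rt = 100 * (1 + 1.307845)
Rt = 100 * 2.307845
Rt = 230.784 ohm

230.784 ohm


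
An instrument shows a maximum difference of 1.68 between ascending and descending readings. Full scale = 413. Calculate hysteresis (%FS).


Hysteresis = (max difference / full scale) * 100%.
H = (1.68 / 413) * 100
H = 0.407 %FS

0.407 %FS


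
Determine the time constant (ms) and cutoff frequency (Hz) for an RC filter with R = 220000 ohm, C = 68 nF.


Time constant: tau = R * C.
tau = 220000 * 6.80e-08 = 0.01496 s
tau = 14.96 ms
Cutoff frequency: fc = 1 / (2*pi*R*C).
fc = 1 / (2*pi*0.01496) = 10.64 Hz

tau = 14.96 ms, fc = 10.64 Hz


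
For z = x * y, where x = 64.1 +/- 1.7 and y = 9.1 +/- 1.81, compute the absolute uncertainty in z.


For a product z = x*y, the relative uncertainty is:
uz/z = sqrt((ux/x)^2 + (uy/y)^2)
Relative uncertainties: ux/x = 1.7/64.1 = 0.026521
uy/y = 1.81/9.1 = 0.198901
z = 64.1 * 9.1 = 583.3
uz = 583.3 * sqrt(0.026521^2 + 0.198901^2) = 117.048

117.048


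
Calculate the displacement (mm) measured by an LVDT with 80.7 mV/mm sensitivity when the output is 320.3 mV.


Displacement = Vout / sensitivity.
d = 320.3 / 80.7
d = 3.969 mm

3.969 mm


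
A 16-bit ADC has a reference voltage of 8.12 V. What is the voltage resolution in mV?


The resolution (LSB) of an ADC is Vref / 2^n.
LSB = 8.12 / 2^16
LSB = 8.12 / 65536
LSB = 0.0001239 V = 0.12390137 mV

0.12390137 mV


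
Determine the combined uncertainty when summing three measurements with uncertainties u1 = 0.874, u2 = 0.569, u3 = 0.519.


For a sum of independent quantities, uc = sqrt(u1^2 + u2^2 + u3^2).
uc = sqrt(0.874^2 + 0.569^2 + 0.519^2)
uc = sqrt(0.763876 + 0.323761 + 0.269361)
uc = 1.1649

1.1649


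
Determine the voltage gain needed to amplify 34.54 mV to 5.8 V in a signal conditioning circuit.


Gain = Vout / Vin (converting to same units).
G = 5.8 V / 34.54 mV
G = 5800.0 mV / 34.54 mV
G = 167.92

167.92


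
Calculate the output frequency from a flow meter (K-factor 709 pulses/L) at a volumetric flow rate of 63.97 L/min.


Frequency = K * Q / 60 (converting L/min to L/s).
f = 709 * 63.97 / 60
f = 45354.73 / 60
f = 755.91 Hz

755.91 Hz


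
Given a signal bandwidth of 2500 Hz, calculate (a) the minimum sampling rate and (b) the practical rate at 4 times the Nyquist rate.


By Nyquist theorem, fs_min = 2 * fmax.
fs_min = 2 * 2500 = 5000 Hz
Practical rate = 4 * fs_min = 4 * 5000 = 20000 Hz

fs_min = 5000 Hz, fs_practical = 20000 Hz


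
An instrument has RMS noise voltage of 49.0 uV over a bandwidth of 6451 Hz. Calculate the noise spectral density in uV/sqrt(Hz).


Noise spectral density = Vrms / sqrt(BW).
NSD = 49.0 / sqrt(6451)
NSD = 49.0 / 80.3181
NSD = 0.6101 uV/sqrt(Hz)

0.6101 uV/sqrt(Hz)


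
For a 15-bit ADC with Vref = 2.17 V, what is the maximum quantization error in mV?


The maximum quantization error is +/- LSB/2.
LSB = Vref / 2^n = 2.17 / 32768 = 6.622e-05 V
Max error = LSB / 2 = 6.622e-05 / 2 = 3.311e-05 V
Max error = 0.0331 mV

0.0331 mV


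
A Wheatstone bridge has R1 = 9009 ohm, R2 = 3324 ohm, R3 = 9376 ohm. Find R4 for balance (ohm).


At balance: R1*R4 = R2*R3, so R4 = R2*R3/R1.
R4 = 3324 * 9376 / 9009
R4 = 31165824 / 9009
R4 = 3459.41 ohm

3459.41 ohm


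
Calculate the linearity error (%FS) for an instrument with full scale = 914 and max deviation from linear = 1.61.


Linearity error = (max deviation / full scale) * 100%.
Linearity = (1.61 / 914) * 100
Linearity = 0.176 %FS

0.176 %FS


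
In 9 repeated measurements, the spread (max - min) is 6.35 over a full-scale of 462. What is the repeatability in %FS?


Repeatability = (spread / full scale) * 100%.
R = (6.35 / 462) * 100
R = 1.374 %FS

1.374 %FS


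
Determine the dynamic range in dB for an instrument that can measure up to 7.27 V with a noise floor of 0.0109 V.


Dynamic range = 20 * log10(Vmax / Vnoise).
DR = 20 * log10(7.27 / 0.0109)
DR = 20 * log10(666.97)
DR = 56.48 dB

56.48 dB


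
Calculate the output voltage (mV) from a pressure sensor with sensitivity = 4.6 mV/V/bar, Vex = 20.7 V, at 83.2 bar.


Output = sensitivity * Vex * P.
Vout = 4.6 * 20.7 * 83.2
Vout = 95.22 * 83.2
Vout = 7922.3 mV

7922.3 mV


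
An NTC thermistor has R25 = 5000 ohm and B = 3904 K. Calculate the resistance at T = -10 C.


NTC thermistor equation: Rt = R25 * exp(B * (1/T - 1/T25)).
T in Kelvin: 263.15 K, T25 = 298.15 K
1/T - 1/T25 = 1/263.15 - 1/298.15 = 0.0004461
B * (1/T - 1/T25) = 3904 * 0.0004461 = 1.7416
Rt = 5000 * exp(1.7416) = 28531.3 ohm

28531.3 ohm


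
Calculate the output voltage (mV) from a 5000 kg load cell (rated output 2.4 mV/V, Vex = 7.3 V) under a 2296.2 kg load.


Vout = rated_output * Vex * (load / capacity).
Vout = 2.4 * 7.3 * (2296.2 / 5000)
Vout = 2.4 * 7.3 * 0.45924
Vout = 8.046 mV

8.046 mV


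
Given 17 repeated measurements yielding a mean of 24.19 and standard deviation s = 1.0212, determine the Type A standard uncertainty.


The standard uncertainty for Type A evaluation is u = s / sqrt(n).
u = 1.0212 / sqrt(17)
u = 1.0212 / 4.1231
u = 0.2477

0.2477


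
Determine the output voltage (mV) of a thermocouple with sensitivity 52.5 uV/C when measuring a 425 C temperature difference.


The thermocouple output V = sensitivity * dT.
V = 52.5 uV/C * 425 C
V = 22312.5 uV
V = 22.312 mV

22.312 mV


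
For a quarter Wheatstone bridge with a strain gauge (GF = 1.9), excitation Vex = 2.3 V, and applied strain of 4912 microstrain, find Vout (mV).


Quarter bridge output: Vout = (GF * epsilon * Vex) / 4.
Vout = (1.9 * 4912e-6 * 2.3) / 4
Vout = 0.02146544 / 4 V
Vout = 0.00536636 V = 5.3664 mV

5.3664 mV


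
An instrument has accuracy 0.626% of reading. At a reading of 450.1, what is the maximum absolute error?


Absolute error = (accuracy% / 100) * reading.
Error = (0.626 / 100) * 450.1
Error = 0.00626 * 450.1
Error = 2.8176

2.8176


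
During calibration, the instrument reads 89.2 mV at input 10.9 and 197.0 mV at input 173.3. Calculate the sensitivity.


Sensitivity = (y2 - y1) / (x2 - x1).
S = (197.0 - 89.2) / (173.3 - 10.9)
S = 107.8 / 162.4
S = 0.6638 mV/unit

0.6638 mV/unit


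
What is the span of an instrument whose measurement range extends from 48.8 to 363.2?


Span = upper range - lower range.
Span = 363.2 - (48.8)
Span = 314.4

314.4


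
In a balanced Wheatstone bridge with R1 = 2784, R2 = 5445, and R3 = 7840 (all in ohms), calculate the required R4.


At balance: R1*R4 = R2*R3, so R4 = R2*R3/R1.
R4 = 5445 * 7840 / 2784
R4 = 42688800 / 2784
R4 = 15333.62 ohm

15333.62 ohm


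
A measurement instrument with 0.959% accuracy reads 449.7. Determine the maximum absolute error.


Absolute error = (accuracy% / 100) * reading.
Error = (0.959 / 100) * 449.7
Error = 0.00959 * 449.7
Error = 4.3126

4.3126


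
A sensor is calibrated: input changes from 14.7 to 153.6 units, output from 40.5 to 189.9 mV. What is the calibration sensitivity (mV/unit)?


Sensitivity = (y2 - y1) / (x2 - x1).
S = (189.9 - 40.5) / (153.6 - 14.7)
S = 149.4 / 138.9
S = 1.0756 mV/unit

1.0756 mV/unit


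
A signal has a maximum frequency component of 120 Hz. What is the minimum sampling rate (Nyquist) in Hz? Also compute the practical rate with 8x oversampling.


By Nyquist theorem, fs_min = 2 * fmax.
fs_min = 2 * 120 = 240 Hz
Practical rate = 8 * fs_min = 8 * 240 = 1920 Hz

fs_min = 240 Hz, fs_practical = 1920 Hz


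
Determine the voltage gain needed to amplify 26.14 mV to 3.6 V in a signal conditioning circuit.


Gain = Vout / Vin (converting to same units).
G = 3.6 V / 26.14 mV
G = 3600.0 mV / 26.14 mV
G = 137.72

137.72


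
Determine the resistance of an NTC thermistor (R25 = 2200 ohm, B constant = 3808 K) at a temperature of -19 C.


NTC thermistor equation: Rt = R25 * exp(B * (1/T - 1/T25)).
T in Kelvin: 254.15 K, T25 = 298.15 K
1/T - 1/T25 = 1/254.15 - 1/298.15 = 0.00058067
B * (1/T - 1/T25) = 3808 * 0.00058067 = 2.2112
Rt = 2200 * exp(2.2112) = 20078.3 ohm

20078.3 ohm


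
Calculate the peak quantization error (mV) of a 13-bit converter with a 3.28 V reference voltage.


The maximum quantization error is +/- LSB/2.
LSB = Vref / 2^n = 3.28 / 8192 = 0.00040039 V
Max error = LSB / 2 = 0.00040039 / 2 = 0.0002002 V
Max error = 0.2002 mV

0.2002 mV


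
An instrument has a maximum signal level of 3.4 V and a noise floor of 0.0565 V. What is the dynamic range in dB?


Dynamic range = 20 * log10(Vmax / Vnoise).
DR = 20 * log10(3.4 / 0.0565)
DR = 20 * log10(60.18)
DR = 35.59 dB

35.59 dB


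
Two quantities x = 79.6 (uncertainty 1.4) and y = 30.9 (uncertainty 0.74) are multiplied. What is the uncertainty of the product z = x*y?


For a product z = x*y, the relative uncertainty is:
uz/z = sqrt((ux/x)^2 + (uy/y)^2)
Relative uncertainties: ux/x = 1.4/79.6 = 0.017588
uy/y = 0.74/30.9 = 0.023948
z = 79.6 * 30.9 = 2459.6
uz = 2459.6 * sqrt(0.017588^2 + 0.023948^2) = 73.083

73.083


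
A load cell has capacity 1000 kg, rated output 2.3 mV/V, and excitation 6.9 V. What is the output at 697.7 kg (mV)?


Vout = rated_output * Vex * (load / capacity).
Vout = 2.3 * 6.9 * (697.7 / 1000)
Vout = 2.3 * 6.9 * 0.6977
Vout = 11.072 mV

11.072 mV


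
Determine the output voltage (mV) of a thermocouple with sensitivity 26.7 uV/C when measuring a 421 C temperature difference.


The thermocouple output V = sensitivity * dT.
V = 26.7 uV/C * 421 C
V = 11240.7 uV
V = 11.241 mV

11.241 mV


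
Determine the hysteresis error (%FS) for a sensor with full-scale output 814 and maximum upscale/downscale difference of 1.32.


Hysteresis = (max difference / full scale) * 100%.
H = (1.32 / 814) * 100
H = 0.162 %FS

0.162 %FS


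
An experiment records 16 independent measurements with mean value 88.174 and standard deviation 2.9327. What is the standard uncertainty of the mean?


The standard uncertainty for Type A evaluation is u = s / sqrt(n).
u = 2.9327 / sqrt(16)
u = 2.9327 / 4.0
u = 0.7332

0.7332


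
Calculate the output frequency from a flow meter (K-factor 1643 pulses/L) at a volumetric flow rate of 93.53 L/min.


Frequency = K * Q / 60 (converting L/min to L/s).
f = 1643 * 93.53 / 60
f = 153669.79 / 60
f = 2561.16 Hz

2561.16 Hz


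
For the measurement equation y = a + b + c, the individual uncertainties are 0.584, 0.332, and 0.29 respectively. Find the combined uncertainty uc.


For a sum of independent quantities, uc = sqrt(u1^2 + u2^2 + u3^2).
uc = sqrt(0.584^2 + 0.332^2 + 0.29^2)
uc = sqrt(0.341056 + 0.110224 + 0.0841)
uc = 0.7317

0.7317


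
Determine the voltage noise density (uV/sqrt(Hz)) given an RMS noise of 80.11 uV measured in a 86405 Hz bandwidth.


Noise spectral density = Vrms / sqrt(BW).
NSD = 80.11 / sqrt(86405)
NSD = 80.11 / 293.9473
NSD = 0.2725 uV/sqrt(Hz)

0.2725 uV/sqrt(Hz)


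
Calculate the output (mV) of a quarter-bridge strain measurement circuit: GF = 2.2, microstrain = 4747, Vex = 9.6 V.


Quarter bridge output: Vout = (GF * epsilon * Vex) / 4.
Vout = (2.2 * 4747e-6 * 9.6) / 4
Vout = 0.10025664 / 4 V
Vout = 0.02506416 V = 25.0642 mV

25.0642 mV


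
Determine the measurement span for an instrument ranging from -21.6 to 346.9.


Span = upper range - lower range.
Span = 346.9 - (-21.6)
Span = 368.5

368.5


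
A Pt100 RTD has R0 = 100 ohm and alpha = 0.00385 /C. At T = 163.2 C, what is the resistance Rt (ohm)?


The RTD equation: Rt = R0 * (1 + alpha * T).
Rt = 100 * (1 + 0.00385 * 163.2)
Rt = 100 * (1 + 0.62832)
Rt = 100 * 1.62832
Rt = 162.832 ohm

162.832 ohm


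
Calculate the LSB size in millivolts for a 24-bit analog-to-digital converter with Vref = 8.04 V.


The resolution (LSB) of an ADC is Vref / 2^n.
LSB = 8.04 / 2^24
LSB = 8.04 / 16777216
LSB = 4.8e-07 V = 0.00047922 mV

0.00047922 mV


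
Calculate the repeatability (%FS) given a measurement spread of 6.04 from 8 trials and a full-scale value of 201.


Repeatability = (spread / full scale) * 100%.
R = (6.04 / 201) * 100
R = 3.005 %FS

3.005 %FS


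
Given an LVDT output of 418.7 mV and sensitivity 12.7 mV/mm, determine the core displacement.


Displacement = Vout / sensitivity.
d = 418.7 / 12.7
d = 32.969 mm

32.969 mm


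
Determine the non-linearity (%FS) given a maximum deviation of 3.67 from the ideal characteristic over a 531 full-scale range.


Linearity error = (max deviation / full scale) * 100%.
Linearity = (3.67 / 531) * 100
Linearity = 0.691 %FS

0.691 %FS


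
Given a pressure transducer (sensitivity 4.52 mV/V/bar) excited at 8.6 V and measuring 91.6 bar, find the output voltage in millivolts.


Output = sensitivity * Vex * P.
Vout = 4.52 * 8.6 * 91.6
Vout = 38.872 * 91.6
Vout = 3560.68 mV

3560.68 mV


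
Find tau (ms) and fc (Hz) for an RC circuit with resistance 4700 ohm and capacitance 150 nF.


Time constant: tau = R * C.
tau = 4700 * 1.50e-07 = 0.000705 s
tau = 0.705 ms
Cutoff frequency: fc = 1 / (2*pi*R*C).
fc = 1 / (2*pi*0.000705) = 225.75 Hz

tau = 0.705 ms, fc = 225.75 Hz


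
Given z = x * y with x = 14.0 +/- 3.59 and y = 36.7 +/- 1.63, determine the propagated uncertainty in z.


For a product z = x*y, the relative uncertainty is:
uz/z = sqrt((ux/x)^2 + (uy/y)^2)
Relative uncertainties: ux/x = 3.59/14.0 = 0.256429
uy/y = 1.63/36.7 = 0.044414
z = 14.0 * 36.7 = 513.8
uz = 513.8 * sqrt(0.256429^2 + 0.044414^2) = 133.715

133.715


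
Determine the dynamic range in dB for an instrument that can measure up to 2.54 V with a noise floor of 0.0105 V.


Dynamic range = 20 * log10(Vmax / Vnoise).
DR = 20 * log10(2.54 / 0.0105)
DR = 20 * log10(241.9)
DR = 47.67 dB

47.67 dB


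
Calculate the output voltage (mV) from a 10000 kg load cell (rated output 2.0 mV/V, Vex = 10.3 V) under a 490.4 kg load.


Vout = rated_output * Vex * (load / capacity).
Vout = 2.0 * 10.3 * (490.4 / 10000)
Vout = 2.0 * 10.3 * 0.04904
Vout = 1.01 mV

1.01 mV


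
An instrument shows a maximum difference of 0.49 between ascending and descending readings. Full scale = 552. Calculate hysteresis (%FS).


Hysteresis = (max difference / full scale) * 100%.
H = (0.49 / 552) * 100
H = 0.089 %FS

0.089 %FS


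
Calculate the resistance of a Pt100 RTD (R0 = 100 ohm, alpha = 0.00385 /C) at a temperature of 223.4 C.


The RTD equation: Rt = R0 * (1 + alpha * T).
Rt = 100 * (1 + 0.00385 * 223.4)
Rt = 100 * (1 + 0.86009)
Rt = 100 * 1.86009
Rt = 186.009 ohm

186.009 ohm


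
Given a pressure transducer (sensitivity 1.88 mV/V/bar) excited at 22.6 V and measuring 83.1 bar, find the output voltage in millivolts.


Output = sensitivity * Vex * P.
Vout = 1.88 * 22.6 * 83.1
Vout = 42.488 * 83.1
Vout = 3530.75 mV

3530.75 mV


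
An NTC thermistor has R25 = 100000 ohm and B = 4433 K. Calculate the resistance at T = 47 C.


NTC thermistor equation: Rt = R25 * exp(B * (1/T - 1/T25)).
T in Kelvin: 320.15 K, T25 = 298.15 K
1/T - 1/T25 = 1/320.15 - 1/298.15 = -0.00023048
B * (1/T - 1/T25) = 4433 * -0.00023048 = -1.0217
Rt = 100000 * exp(-1.0217) = 35997.5 ohm

35997.5 ohm


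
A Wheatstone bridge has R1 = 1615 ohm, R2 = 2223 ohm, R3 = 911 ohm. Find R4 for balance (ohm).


At balance: R1*R4 = R2*R3, so R4 = R2*R3/R1.
R4 = 2223 * 911 / 1615
R4 = 2025153 / 1615
R4 = 1253.96 ohm

1253.96 ohm


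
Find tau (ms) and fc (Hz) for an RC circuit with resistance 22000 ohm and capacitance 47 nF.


Time constant: tau = R * C.
tau = 22000 * 4.70e-08 = 0.001034 s
tau = 1.034 ms
Cutoff frequency: fc = 1 / (2*pi*R*C).
fc = 1 / (2*pi*0.001034) = 153.92 Hz

tau = 1.034 ms, fc = 153.92 Hz


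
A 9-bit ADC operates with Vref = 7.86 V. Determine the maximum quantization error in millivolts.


The maximum quantization error is +/- LSB/2.
LSB = Vref / 2^n = 7.86 / 512 = 0.01535156 V
Max error = LSB / 2 = 0.01535156 / 2 = 0.00767578 V
Max error = 7.6758 mV

7.6758 mV


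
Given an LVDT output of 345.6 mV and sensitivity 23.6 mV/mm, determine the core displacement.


Displacement = Vout / sensitivity.
d = 345.6 / 23.6
d = 14.644 mm

14.644 mm


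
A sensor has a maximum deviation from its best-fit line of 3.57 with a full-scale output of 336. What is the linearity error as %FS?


Linearity error = (max deviation / full scale) * 100%.
Linearity = (3.57 / 336) * 100
Linearity = 1.062 %FS

1.062 %FS


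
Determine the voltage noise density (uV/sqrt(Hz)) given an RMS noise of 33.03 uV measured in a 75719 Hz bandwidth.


Noise spectral density = Vrms / sqrt(BW).
NSD = 33.03 / sqrt(75719)
NSD = 33.03 / 275.1709
NSD = 0.12 uV/sqrt(Hz)

0.12 uV/sqrt(Hz)


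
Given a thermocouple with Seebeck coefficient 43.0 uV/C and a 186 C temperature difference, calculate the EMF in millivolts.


The thermocouple output V = sensitivity * dT.
V = 43.0 uV/C * 186 C
V = 7998.0 uV
V = 7.998 mV

7.998 mV


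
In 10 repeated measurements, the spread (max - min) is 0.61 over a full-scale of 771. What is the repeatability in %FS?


Repeatability = (spread / full scale) * 100%.
R = (0.61 / 771) * 100
R = 0.079 %FS

0.079 %FS


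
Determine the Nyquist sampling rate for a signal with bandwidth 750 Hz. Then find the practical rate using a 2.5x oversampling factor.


By Nyquist theorem, fs_min = 2 * fmax.
fs_min = 2 * 750 = 1500 Hz
Practical rate = 2.5 * fs_min = 2.5 * 1500 = 3750 Hz

fs_min = 1500 Hz, fs_practical = 3750 Hz


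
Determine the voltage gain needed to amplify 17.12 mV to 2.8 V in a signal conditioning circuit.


Gain = Vout / Vin (converting to same units).
G = 2.8 V / 17.12 mV
G = 2800.0 mV / 17.12 mV
G = 163.55

163.55


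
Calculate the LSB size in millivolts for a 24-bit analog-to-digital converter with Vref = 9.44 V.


The resolution (LSB) of an ADC is Vref / 2^n.
LSB = 9.44 / 2^24
LSB = 9.44 / 16777216
LSB = 5.6e-07 V = 0.00056267 mV

0.00056267 mV


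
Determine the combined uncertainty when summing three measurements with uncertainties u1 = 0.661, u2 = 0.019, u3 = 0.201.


For a sum of independent quantities, uc = sqrt(u1^2 + u2^2 + u3^2).
uc = sqrt(0.661^2 + 0.019^2 + 0.201^2)
uc = sqrt(0.436921 + 0.000361 + 0.040401)
uc = 0.6911

0.6911


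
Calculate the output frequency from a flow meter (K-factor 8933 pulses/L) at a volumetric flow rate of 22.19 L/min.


Frequency = K * Q / 60 (converting L/min to L/s).
f = 8933 * 22.19 / 60
f = 198223.27 / 60
f = 3303.72 Hz

3303.72 Hz


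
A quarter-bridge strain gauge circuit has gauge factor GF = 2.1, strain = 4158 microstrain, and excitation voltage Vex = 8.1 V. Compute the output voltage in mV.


Quarter bridge output: Vout = (GF * epsilon * Vex) / 4.
Vout = (2.1 * 4158e-6 * 8.1) / 4
Vout = 0.07072758 / 4 V
Vout = 0.0176819 V = 17.6819 mV

17.6819 mV


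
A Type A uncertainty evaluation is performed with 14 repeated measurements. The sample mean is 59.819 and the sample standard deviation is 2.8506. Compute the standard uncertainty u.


The standard uncertainty for Type A evaluation is u = s / sqrt(n).
u = 2.8506 / sqrt(14)
u = 2.8506 / 3.7417
u = 0.7619

0.7619


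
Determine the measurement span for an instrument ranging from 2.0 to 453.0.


Span = upper range - lower range.
Span = 453.0 - (2.0)
Span = 451.0

451.0


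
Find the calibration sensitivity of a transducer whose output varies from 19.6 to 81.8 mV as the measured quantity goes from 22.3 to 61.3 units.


Sensitivity = (y2 - y1) / (x2 - x1).
S = (81.8 - 19.6) / (61.3 - 22.3)
S = 62.2 / 39.0
S = 1.5949 mV/unit

1.5949 mV/unit


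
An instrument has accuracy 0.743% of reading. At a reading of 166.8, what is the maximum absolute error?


Absolute error = (accuracy% / 100) * reading.
Error = (0.743 / 100) * 166.8
Error = 0.00743 * 166.8
Error = 1.2393

1.2393


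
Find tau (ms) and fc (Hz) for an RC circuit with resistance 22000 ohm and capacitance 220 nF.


Time constant: tau = R * C.
tau = 22000 * 2.20e-07 = 0.00484 s
tau = 4.84 ms
Cutoff frequency: fc = 1 / (2*pi*R*C).
fc = 1 / (2*pi*0.00484) = 32.88 Hz

tau = 4.84 ms, fc = 32.88 Hz


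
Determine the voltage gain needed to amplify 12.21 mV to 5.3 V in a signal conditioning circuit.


Gain = Vout / Vin (converting to same units).
G = 5.3 V / 12.21 mV
G = 5300.0 mV / 12.21 mV
G = 434.07

434.07


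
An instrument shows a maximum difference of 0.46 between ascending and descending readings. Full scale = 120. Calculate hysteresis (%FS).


Hysteresis = (max difference / full scale) * 100%.
H = (0.46 / 120) * 100
H = 0.383 %FS

0.383 %FS


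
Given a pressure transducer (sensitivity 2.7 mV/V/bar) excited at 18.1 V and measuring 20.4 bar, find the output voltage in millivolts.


Output = sensitivity * Vex * P.
Vout = 2.7 * 18.1 * 20.4
Vout = 48.87 * 20.4
Vout = 996.95 mV

996.95 mV


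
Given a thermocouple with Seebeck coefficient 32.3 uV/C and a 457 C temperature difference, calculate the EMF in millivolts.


The thermocouple output V = sensitivity * dT.
V = 32.3 uV/C * 457 C
V = 14761.1 uV
V = 14.761 mV

14.761 mV


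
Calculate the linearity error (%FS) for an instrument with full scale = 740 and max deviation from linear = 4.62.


Linearity error = (max deviation / full scale) * 100%.
Linearity = (4.62 / 740) * 100
Linearity = 0.624 %FS

0.624 %FS


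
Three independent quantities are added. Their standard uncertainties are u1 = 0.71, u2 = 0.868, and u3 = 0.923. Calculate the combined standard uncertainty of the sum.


For a sum of independent quantities, uc = sqrt(u1^2 + u2^2 + u3^2).
uc = sqrt(0.71^2 + 0.868^2 + 0.923^2)
uc = sqrt(0.5041 + 0.753424 + 0.851929)
uc = 1.4524

1.4524
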